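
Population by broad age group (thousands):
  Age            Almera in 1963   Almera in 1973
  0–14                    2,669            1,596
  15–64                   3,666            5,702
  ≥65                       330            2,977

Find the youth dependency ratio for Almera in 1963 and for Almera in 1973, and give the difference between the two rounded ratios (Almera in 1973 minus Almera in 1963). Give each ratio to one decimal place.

Almera in 1963: 72.8
Almera in 1973: 28.0
Difference: -44.8

Almera in 1963: 2,669 / 3,666 × 100 = 72.8
Almera in 1973: 1,596 / 5,702 × 100 = 28.0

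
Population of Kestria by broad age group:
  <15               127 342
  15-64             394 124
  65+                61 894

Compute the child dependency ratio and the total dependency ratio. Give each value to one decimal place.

Youth dependency ratio = 127 342 / 394 124 × 100 = 32.3
Total dependency ratio = (127 342 + 61 894) / 394 124 × 100 = 189 236 / 394 124 × 100 = 48.0

Youth dependency ratio: 32.3
Total dependency ratio: 48.0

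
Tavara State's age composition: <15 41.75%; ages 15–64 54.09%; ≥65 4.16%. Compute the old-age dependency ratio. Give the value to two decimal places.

Old-age dependency ratio: 7.69

Old-age dependency ratio = 4.16 / 54.09 × 100 = 7.69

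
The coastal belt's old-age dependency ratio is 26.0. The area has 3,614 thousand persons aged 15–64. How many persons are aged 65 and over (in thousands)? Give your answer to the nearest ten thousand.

Aged 65 and over: 940

Old-age dependency ratio = elderly / working-age × 100
26.0 = E / 3,614 × 100
⇒ 940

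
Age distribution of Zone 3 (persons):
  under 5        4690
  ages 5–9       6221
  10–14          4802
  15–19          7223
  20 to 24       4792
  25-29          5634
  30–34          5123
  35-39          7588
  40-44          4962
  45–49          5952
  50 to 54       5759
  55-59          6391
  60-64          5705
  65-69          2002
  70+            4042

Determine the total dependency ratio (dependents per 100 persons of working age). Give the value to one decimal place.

Total dependency ratio: 36.8

0–14: 4690 + 6221 + 4802 = 15713
15–64: 7223 + 4792 + 5634 + 5123 + 7588 + 4962 + 5952 + 5759 + 6391 + 5705 = 59129
65+: 2002 + 4042 = 6044
Total dependency ratio = (15713 + 6044) / 59129 × 100 = 21757 / 59129 × 100 = 36.8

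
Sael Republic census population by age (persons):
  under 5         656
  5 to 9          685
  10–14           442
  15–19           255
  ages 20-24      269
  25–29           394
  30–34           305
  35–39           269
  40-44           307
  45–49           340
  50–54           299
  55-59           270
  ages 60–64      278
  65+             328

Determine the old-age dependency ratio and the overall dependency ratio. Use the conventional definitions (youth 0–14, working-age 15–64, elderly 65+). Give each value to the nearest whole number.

Old-age dependency ratio: 11
Total dependency ratio: 71

0–14: 656 + 685 + 442 = 1 783
15–64: 255 + 269 + 394 + 305 + 269 + 307 + 340 + 299 + 270 + 278 = 2 986
65+: 328
Old-age dependency ratio = 328 / 2 986 × 100 = 11
Total dependency ratio = (1 783 + 328) / 2 986 × 100 = 2 111 / 2 986 × 100 = 71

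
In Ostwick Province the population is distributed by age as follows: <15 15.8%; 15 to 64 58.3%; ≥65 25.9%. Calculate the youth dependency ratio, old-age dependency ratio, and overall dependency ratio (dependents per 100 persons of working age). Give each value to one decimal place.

Youth dependency ratio: 27.1
Old-age dependency ratio: 44.4
Total dependency ratio: 71.5

Youth dependency ratio = 15.8 / 58.3 × 100 = 27.1
Old-age dependency ratio = 25.9 / 58.3 × 100 = 44.4
Total dependency ratio = (15.8 + 25.9) / 58.3 × 100 = 41.7 / 58.3 × 100 = 71.5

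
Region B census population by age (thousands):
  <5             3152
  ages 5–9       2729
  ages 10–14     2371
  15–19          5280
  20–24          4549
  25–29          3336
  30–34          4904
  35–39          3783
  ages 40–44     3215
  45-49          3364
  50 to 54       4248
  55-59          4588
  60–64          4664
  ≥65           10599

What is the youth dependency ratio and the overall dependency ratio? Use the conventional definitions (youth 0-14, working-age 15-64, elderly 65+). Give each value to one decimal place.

0–14: 3152 + 2729 + 2371 = 8252
15–64: 5280 + 4549 + 3336 + 4904 + 3783 + 3215 + 3364 + 4248 + 4588 + 4664 = 41931
65+: 10599
Youth dependency ratio = 8252 / 41931 × 100 = 19.7
Total dependency ratio = (8252 + 10599) / 41931 × 100 = 18851 / 41931 × 100 = 45.0

Youth dependency ratio: 19.7
Total dependency ratio: 45.0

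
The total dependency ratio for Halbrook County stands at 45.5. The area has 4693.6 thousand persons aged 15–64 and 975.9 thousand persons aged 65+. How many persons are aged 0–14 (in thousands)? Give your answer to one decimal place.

Aged 0–14: 1159.7

Total dependency ratio = (youth + elderly) / working-age × 100
45.5 = (Y + 975.9) / 4693.6 × 100
⇒ 1159.7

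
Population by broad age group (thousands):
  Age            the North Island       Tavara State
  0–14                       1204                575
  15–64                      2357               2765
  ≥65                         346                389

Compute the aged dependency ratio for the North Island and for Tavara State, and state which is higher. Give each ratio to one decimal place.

the North Island: 346 / 2357 × 100 = 14.7
Tavara State: 389 / 2765 × 100 = 14.1

the North Island: 14.7
Tavara State: 14.1
Higher: the North Island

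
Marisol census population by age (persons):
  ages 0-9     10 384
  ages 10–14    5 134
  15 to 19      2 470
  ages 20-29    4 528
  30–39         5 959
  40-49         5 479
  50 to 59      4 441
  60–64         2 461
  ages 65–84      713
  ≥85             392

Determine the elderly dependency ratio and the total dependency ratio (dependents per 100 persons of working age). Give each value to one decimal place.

Old-age dependency ratio: 4.4
Total dependency ratio: 65.6

0–14: 10 384 + 5 134 = 15 518
15–64: 2 470 + 4 528 + 5 959 + 5 479 + 4 441 + 2 461 = 25 338
65+: 713 + 392 = 1 105
Old-age dependency ratio = 1 105 / 25 338 × 100 = 4.4
Total dependency ratio = (15 518 + 1 105) / 25 338 × 100 = 16 623 / 25 338 × 100 = 65.6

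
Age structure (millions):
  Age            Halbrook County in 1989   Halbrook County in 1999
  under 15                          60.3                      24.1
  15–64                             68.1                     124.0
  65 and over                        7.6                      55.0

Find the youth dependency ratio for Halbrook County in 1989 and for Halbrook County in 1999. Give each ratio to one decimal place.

Halbrook County in 1989: 60.3 / 68.1 × 100 = 88.5
Halbrook County in 1999: 24.1 / 124.0 × 100 = 19.4

Halbrook County in 1989: 88.5
Halbrook County in 1999: 19.4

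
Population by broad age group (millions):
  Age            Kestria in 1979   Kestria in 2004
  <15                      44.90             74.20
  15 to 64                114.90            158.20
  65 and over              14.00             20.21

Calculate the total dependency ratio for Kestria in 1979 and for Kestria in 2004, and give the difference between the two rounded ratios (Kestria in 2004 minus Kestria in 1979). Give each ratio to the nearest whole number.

Kestria in 1979: 51
Kestria in 2004: 60
Difference: +9

Kestria in 1979: (44.90 + 14.00) / 114.90 × 100 = 58.90 / 114.90 × 100 = 51
Kestria in 2004: (74.20 + 20.21) / 158.20 × 100 = 94.41 / 158.20 × 100 = 60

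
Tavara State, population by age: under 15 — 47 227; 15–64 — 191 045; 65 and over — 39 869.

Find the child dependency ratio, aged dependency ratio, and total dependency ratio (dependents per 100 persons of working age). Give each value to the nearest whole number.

Youth dependency ratio = 47 227 / 191 045 × 100 = 25
Old-age dependency ratio = 39 869 / 191 045 × 100 = 21
Total dependency ratio = (47 227 + 39 869) / 191 045 × 100 = 87 096 / 191 045 × 100 = 46

Youth dependency ratio: 25
Old-age dependency ratio: 21
Total dependency ratio: 46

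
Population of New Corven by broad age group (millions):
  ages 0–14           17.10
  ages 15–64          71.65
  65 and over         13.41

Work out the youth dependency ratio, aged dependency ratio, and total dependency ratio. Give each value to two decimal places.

Youth dependency ratio = 17.10 / 71.65 × 100 = 23.87
Old-age dependency ratio = 13.41 / 71.65 × 100 = 18.72
Total dependency ratio = (17.10 + 13.41) / 71.65 × 100 = 30.51 / 71.65 × 100 = 42.58

Youth dependency ratio: 23.87
Old-age dependency ratio: 18.72
Total dependency ratio: 42.58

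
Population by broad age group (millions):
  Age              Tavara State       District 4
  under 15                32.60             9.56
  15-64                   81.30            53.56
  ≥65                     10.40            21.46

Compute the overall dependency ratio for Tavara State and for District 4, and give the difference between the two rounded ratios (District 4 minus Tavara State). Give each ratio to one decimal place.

Tavara State: 52.9
District 4: 57.9
Difference: +5.0

Tavara State: (32.60 + 10.40) / 81.30 × 100 = 43.00 / 81.30 × 100 = 52.9
District 4: (9.56 + 21.46) / 53.56 × 100 = 31.02 / 53.56 × 100 = 57.9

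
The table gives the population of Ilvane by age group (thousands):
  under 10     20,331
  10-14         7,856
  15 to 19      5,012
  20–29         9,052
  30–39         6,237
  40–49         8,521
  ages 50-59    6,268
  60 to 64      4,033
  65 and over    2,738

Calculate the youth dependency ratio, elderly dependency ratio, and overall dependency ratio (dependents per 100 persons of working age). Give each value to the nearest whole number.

Youth dependency ratio: 72
Old-age dependency ratio: 7
Total dependency ratio: 79

0–14: 20,331 + 7,856 = 28,187
15–64: 5,012 + 9,052 + 6,237 + 8,521 + 6,268 + 4,033 = 39,123
65+: 2,738
Youth dependency ratio = 28,187 / 39,123 × 100 = 72
Old-age dependency ratio = 2,738 / 39,123 × 100 = 7
Total dependency ratio = (28,187 + 2,738) / 39,123 × 100 = 30,925 / 39,123 × 100 = 79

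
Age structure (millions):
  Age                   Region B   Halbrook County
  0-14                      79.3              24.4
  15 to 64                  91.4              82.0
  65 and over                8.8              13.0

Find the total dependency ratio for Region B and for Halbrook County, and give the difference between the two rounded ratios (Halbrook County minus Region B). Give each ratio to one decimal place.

Region B: 96.4
Halbrook County: 45.6
Difference: -50.8

Region B: (79.3 + 8.8) / 91.4 × 100 = 88.1 / 91.4 × 100 = 96.4
Halbrook County: (24.4 + 13.0) / 82.0 × 100 = 37.4 / 82.0 × 100 = 45.6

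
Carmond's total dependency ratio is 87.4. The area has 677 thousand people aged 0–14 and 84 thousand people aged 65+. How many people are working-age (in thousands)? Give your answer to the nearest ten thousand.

Total dependency ratio = (youth + elderly) / working-age × 100
87.4 = (677 + 84) / W × 100
⇒ 870

Working-age: 870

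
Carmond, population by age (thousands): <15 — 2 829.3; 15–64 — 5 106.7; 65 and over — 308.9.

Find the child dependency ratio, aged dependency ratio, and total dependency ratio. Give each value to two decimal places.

Youth dependency ratio = 2 829.3 / 5 106.7 × 100 = 55.40
Old-age dependency ratio = 308.9 / 5 106.7 × 100 = 6.05
Total dependency ratio = (2 829.3 + 308.9) / 5 106.7 × 100 = 3 138.2 / 5 106.7 × 100 = 61.45

Youth dependency ratio: 55.40
Old-age dependency ratio: 6.05
Total dependency ratio: 61.45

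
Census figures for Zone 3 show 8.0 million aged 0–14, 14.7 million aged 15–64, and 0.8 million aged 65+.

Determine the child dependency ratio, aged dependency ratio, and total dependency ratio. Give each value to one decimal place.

Youth dependency ratio: 54.4
Old-age dependency ratio: 5.4
Total dependency ratio: 59.9

Youth dependency ratio = 8.0 / 14.7 × 100 = 54.4
Old-age dependency ratio = 0.8 / 14.7 × 100 = 5.4
Total dependency ratio = (8.0 + 0.8) / 14.7 × 100 = 8.8 / 14.7 × 100 = 59.9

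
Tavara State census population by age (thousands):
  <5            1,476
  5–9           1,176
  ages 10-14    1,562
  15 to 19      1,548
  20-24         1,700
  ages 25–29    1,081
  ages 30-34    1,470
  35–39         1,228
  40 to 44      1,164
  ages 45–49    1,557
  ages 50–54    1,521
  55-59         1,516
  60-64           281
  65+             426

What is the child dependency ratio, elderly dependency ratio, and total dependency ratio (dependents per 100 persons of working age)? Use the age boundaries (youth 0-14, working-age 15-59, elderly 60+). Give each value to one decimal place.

Youth dependency ratio: 33.0
Old-age dependency ratio: 5.5
Total dependency ratio: 38.5

0–14: 1,476 + 1,176 + 1,562 = 4,214
15–59: 1,548 + 1,700 + 1,081 + 1,470 + 1,228 + 1,164 + 1,557 + 1,521 + 1,516 = 12,785
60+: 281 + 426 = 707
Youth dependency ratio = 4,214 / 12,785 × 100 = 33.0
Old-age dependency ratio = 707 / 12,785 × 100 = 5.5
Total dependency ratio = (4,214 + 707) / 12,785 × 100 = 4,921 / 12,785 × 100 = 38.5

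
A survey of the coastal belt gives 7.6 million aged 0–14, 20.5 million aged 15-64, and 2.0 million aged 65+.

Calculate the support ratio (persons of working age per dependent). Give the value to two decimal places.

Support ratio = 20.5 / (7.6 + 2.0) = 20.5 / 9.6 = 2.14

Support ratio: 2.14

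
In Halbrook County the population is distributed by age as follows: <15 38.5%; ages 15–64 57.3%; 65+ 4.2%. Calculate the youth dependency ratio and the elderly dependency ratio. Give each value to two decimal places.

Youth dependency ratio: 67.19
Old-age dependency ratio: 7.33

Youth dependency ratio = 38.5 / 57.3 × 100 = 67.19
Old-age dependency ratio = 4.2 / 57.3 × 100 = 7.33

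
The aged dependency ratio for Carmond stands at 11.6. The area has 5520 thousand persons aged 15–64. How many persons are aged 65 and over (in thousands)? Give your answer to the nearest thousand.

Aged 65 and over: 640

Old-age dependency ratio = elderly / working-age × 100
11.6 = E / 5520 × 100
⇒ 640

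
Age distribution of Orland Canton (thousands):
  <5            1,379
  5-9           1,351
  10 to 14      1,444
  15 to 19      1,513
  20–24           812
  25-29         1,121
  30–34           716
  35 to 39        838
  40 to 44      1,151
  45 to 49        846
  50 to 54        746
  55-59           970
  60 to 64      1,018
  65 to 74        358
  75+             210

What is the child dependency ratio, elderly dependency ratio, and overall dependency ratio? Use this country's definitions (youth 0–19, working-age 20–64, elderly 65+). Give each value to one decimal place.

Youth dependency ratio: 69.2
Old-age dependency ratio: 6.9
Total dependency ratio: 76.1

0–19: 1,379 + 1,351 + 1,444 + 1,513 = 5,687
20–64: 812 + 1,121 + 716 + 838 + 1,151 + 846 + 746 + 970 + 1,018 = 8,218
65+: 358 + 210 = 568
Youth dependency ratio = 5,687 / 8,218 × 100 = 69.2
Old-age dependency ratio = 568 / 8,218 × 100 = 6.9
Total dependency ratio = (5,687 + 568) / 8,218 × 100 = 6,255 / 8,218 × 100 = 76.1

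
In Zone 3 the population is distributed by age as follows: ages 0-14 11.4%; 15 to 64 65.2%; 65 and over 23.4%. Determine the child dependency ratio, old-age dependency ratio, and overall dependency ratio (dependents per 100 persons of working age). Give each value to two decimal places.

Youth dependency ratio: 17.48
Old-age dependency ratio: 35.89
Total dependency ratio: 53.37

Youth dependency ratio = 11.4 / 65.2 × 100 = 17.48
Old-age dependency ratio = 23.4 / 65.2 × 100 = 35.89
Total dependency ratio = (11.4 + 23.4) / 65.2 × 100 = 34.8 / 65.2 × 100 = 53.37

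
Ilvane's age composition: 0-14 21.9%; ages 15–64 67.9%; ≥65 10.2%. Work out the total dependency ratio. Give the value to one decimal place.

Total dependency ratio: 47.3

Total dependency ratio = (21.9 + 10.2) / 67.9 × 100 = 32.1 / 67.9 × 100 = 47.3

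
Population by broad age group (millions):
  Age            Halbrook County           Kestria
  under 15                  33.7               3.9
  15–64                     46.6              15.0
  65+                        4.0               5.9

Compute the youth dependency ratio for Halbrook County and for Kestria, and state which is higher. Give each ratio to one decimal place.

Halbrook County: 72.3
Kestria: 26.0
Higher: Halbrook County

Halbrook County: 33.7 / 46.6 × 100 = 72.3
Kestria: 3.9 / 15.0 × 100 = 26.0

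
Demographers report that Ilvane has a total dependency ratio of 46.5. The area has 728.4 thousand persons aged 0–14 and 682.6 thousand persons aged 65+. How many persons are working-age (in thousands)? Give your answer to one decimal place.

Working-age: 3,034.4

Total dependency ratio = (youth + elderly) / working-age × 100
46.5 = (728.4 + 682.6) / W × 100
⇒ 3,034.4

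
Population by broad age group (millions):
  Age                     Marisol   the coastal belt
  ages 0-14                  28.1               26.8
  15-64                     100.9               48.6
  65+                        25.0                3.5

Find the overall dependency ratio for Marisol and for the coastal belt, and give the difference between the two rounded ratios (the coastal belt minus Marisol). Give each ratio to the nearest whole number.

Marisol: 53
the coastal belt: 62
Difference: +9

Marisol: (28.1 + 25.0) / 100.9 × 100 = 53.1 / 100.9 × 100 = 53
the coastal belt: (26.8 + 3.5) / 48.6 × 100 = 30.3 / 48.6 × 100 = 62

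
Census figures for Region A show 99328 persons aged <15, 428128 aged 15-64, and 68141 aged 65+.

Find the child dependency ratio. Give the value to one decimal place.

Youth dependency ratio = 99328 / 428128 × 100 = 23.2

Youth dependency ratio: 23.2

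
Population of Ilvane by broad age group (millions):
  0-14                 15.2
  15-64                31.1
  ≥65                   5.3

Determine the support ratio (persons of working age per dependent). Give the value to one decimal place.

Support ratio: 1.5

Support ratio = 31.1 / (15.2 + 5.3) = 31.1 / 20.5 = 1.5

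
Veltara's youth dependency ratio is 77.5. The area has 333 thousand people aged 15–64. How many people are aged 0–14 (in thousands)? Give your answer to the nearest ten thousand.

Youth dependency ratio = youth / working-age × 100
77.5 = Y / 333 × 100
⇒ 260

Aged 0–14: 260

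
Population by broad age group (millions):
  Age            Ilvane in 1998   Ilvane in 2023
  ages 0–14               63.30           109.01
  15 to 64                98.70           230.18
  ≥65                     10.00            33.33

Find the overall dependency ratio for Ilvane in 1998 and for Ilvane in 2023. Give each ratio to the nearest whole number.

Ilvane in 1998: (63.30 + 10.00) / 98.70 × 100 = 73.30 / 98.70 × 100 = 74
Ilvane in 2023: (109.01 + 33.33) / 230.18 × 100 = 142.34 / 230.18 × 100 = 62

Ilvane in 1998: 74
Ilvane in 2023: 62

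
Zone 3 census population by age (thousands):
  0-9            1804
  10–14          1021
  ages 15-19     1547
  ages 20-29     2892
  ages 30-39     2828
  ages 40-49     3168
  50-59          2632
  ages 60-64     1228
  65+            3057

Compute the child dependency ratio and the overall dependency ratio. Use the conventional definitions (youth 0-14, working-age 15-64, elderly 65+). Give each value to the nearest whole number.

Youth dependency ratio: 20
Total dependency ratio: 41

0–14: 1804 + 1021 = 2825
15–64: 1547 + 2892 + 2828 + 3168 + 2632 + 1228 = 14295
65+: 3057
Youth dependency ratio = 2825 / 14295 × 100 = 20
Total dependency ratio = (2825 + 3057) / 14295 × 100 = 5882 / 14295 × 100 = 41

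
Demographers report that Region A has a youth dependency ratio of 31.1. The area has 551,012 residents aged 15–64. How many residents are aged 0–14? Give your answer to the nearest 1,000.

Youth dependency ratio = youth / working-age × 100
31.1 = Y / 551,012 × 100
⇒ 171,000

Aged 0–14: 171,000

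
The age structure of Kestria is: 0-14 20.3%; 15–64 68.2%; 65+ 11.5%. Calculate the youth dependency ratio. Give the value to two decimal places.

Youth dependency ratio = 20.3 / 68.2 × 100 = 29.77

Youth dependency ratio: 29.77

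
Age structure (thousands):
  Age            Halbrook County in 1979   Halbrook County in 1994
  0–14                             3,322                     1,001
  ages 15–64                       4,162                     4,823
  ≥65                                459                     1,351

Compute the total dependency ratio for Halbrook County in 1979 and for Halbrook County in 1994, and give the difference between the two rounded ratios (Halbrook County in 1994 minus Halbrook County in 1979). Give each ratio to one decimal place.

Halbrook County in 1979: (3,322 + 459) / 4,162 × 100 = 3,781 / 4,162 × 100 = 90.8
Halbrook County in 1994: (1,001 + 1,351) / 4,823 × 100 = 2,352 / 4,823 × 100 = 48.8

Halbrook County in 1979: 90.8
Halbrook County in 1994: 48.8
Difference: -42.0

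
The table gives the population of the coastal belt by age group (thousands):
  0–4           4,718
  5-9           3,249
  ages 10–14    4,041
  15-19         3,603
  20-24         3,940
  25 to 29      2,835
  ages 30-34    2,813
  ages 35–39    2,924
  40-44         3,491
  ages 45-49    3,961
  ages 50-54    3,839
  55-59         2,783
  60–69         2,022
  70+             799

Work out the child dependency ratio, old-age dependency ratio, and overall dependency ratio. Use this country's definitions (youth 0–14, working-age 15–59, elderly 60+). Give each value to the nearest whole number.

0–14: 4,718 + 3,249 + 4,041 = 12,008
15–59: 3,603 + 3,940 + 2,835 + 2,813 + 2,924 + 3,491 + 3,961 + 3,839 + 2,783 = 30,189
60+: 2,022 + 799 = 2,821
Youth dependency ratio = 12,008 / 30,189 × 100 = 40
Old-age dependency ratio = 2,821 / 30,189 × 100 = 9
Total dependency ratio = (12,008 + 2,821) / 30,189 × 100 = 14,829 / 30,189 × 100 = 49

Youth dependency ratio: 40
Old-age dependency ratio: 9
Total dependency ratio: 49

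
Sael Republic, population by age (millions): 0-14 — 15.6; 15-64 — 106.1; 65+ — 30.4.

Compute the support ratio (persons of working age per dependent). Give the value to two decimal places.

Support ratio: 2.31

Support ratio = 106.1 / (15.6 + 30.4) = 106.1 / 46.0 = 2.31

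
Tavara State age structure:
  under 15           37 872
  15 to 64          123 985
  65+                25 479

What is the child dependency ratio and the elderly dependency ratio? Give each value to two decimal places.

Youth dependency ratio: 30.55
Old-age dependency ratio: 20.55

Youth dependency ratio = 37 872 / 123 985 × 100 = 30.55
Old-age dependency ratio = 25 479 / 123 985 × 100 = 20.55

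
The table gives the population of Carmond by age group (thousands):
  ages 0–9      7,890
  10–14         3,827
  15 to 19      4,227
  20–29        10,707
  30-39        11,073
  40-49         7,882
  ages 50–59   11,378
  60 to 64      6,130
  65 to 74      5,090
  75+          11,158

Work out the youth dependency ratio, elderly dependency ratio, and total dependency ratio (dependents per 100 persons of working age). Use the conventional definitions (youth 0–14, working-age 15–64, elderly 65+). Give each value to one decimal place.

0–14: 7,890 + 3,827 = 11,717
15–64: 4,227 + 10,707 + 11,073 + 7,882 + 11,378 + 6,130 = 51,397
65+: 5,090 + 11,158 = 16,248
Youth dependency ratio = 11,717 / 51,397 × 100 = 22.8
Old-age dependency ratio = 16,248 / 51,397 × 100 = 31.6
Total dependency ratio = (11,717 + 16,248) / 51,397 × 100 = 27,965 / 51,397 × 100 = 54.4

Youth dependency ratio: 22.8
Old-age dependency ratio: 31.6
Total dependency ratio: 54.4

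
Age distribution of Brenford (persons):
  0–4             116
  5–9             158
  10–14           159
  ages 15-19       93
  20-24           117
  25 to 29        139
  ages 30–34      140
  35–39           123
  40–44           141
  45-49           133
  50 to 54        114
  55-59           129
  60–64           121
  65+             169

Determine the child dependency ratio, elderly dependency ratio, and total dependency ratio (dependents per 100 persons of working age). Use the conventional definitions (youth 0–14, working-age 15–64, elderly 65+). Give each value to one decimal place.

0–14: 116 + 158 + 159 = 433
15–64: 93 + 117 + 139 + 140 + 123 + 141 + 133 + 114 + 129 + 121 = 1 250
65+: 169
Youth dependency ratio = 433 / 1 250 × 100 = 34.6
Old-age dependency ratio = 169 / 1 250 × 100 = 13.5
Total dependency ratio = (433 + 169) / 1 250 × 100 = 602 / 1 250 × 100 = 48.2

Youth dependency ratio: 34.6
Old-age dependency ratio: 13.5
Total dependency ratio: 48.2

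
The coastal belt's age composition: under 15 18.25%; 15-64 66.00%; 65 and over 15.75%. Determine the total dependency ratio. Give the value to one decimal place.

Total dependency ratio: 51.5

Total dependency ratio = (18.25 + 15.75) / 66.00 × 100 = 34.00 / 66.00 × 100 = 51.5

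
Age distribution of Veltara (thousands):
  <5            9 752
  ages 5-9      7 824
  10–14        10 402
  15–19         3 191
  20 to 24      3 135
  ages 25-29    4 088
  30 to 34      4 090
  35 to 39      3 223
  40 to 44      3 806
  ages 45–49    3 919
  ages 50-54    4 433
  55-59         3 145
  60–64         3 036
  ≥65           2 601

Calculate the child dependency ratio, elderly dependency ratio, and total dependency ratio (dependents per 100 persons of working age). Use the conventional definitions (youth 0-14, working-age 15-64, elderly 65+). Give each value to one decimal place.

0–14: 9 752 + 7 824 + 10 402 = 27 978
15–64: 3 191 + 3 135 + 4 088 + 4 090 + 3 223 + 3 806 + 3 919 + 4 433 + 3 145 + 3 036 = 36 066
65+: 2 601
Youth dependency ratio = 27 978 / 36 066 × 100 = 77.6
Old-age dependency ratio = 2 601 / 36 066 × 100 = 7.2
Total dependency ratio = (27 978 + 2 601) / 36 066 × 100 = 30 579 / 36 066 × 100 = 84.8

Youth dependency ratio: 77.6
Old-age dependency ratio: 7.2
Total dependency ratio: 84.8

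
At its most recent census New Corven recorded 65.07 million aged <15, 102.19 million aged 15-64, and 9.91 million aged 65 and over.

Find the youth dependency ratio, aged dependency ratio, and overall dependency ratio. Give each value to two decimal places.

Youth dependency ratio: 63.68
Old-age dependency ratio: 9.70
Total dependency ratio: 73.37

Youth dependency ratio = 65.07 / 102.19 × 100 = 63.68
Old-age dependency ratio = 9.91 / 102.19 × 100 = 9.70
Total dependency ratio = (65.07 + 9.91) / 102.19 × 100 = 74.98 / 102.19 × 100 = 73.37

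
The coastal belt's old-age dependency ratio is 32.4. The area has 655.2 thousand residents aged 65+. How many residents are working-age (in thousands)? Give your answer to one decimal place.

Old-age dependency ratio = elderly / working-age × 100
32.4 = 655.2 / W × 100
⇒ 2022.2

Working-age: 2022.2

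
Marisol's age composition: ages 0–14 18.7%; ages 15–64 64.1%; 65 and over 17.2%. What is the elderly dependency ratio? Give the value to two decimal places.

Old-age dependency ratio: 26.83

Old-age dependency ratio = 17.2 / 64.1 × 100 = 26.83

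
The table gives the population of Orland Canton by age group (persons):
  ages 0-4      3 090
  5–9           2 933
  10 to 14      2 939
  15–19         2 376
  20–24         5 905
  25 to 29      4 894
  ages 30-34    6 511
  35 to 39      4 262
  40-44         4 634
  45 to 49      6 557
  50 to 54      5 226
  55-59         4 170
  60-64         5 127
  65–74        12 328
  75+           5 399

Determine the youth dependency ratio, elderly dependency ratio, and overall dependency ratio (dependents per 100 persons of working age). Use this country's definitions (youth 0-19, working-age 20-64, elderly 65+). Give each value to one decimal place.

Youth dependency ratio: 24.0
Old-age dependency ratio: 37.5
Total dependency ratio: 61.5

0–19: 3 090 + 2 933 + 2 939 + 2 376 = 11 338
20–64: 5 905 + 4 894 + 6 511 + 4 262 + 4 634 + 6 557 + 5 226 + 4 170 + 5 127 = 47 286
65+: 12 328 + 5 399 = 17 727
Youth dependency ratio = 11 338 / 47 286 × 100 = 24.0
Old-age dependency ratio = 17 727 / 47 286 × 100 = 37.5
Total dependency ratio = (11 338 + 17 727) / 47 286 × 100 = 29 065 / 47 286 × 100 = 61.5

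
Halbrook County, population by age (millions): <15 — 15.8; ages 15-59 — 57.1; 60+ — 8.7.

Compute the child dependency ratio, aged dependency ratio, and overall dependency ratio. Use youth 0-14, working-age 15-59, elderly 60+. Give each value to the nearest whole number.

Youth dependency ratio: 28
Old-age dependency ratio: 15
Total dependency ratio: 43

Youth dependency ratio = 15.8 / 57.1 × 100 = 28
Old-age dependency ratio = 8.7 / 57.1 × 100 = 15
Total dependency ratio = (15.8 + 8.7) / 57.1 × 100 = 24.5 / 57.1 × 100 = 43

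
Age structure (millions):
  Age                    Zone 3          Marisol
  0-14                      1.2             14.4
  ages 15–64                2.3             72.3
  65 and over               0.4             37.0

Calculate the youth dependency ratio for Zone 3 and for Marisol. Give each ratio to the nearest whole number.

Zone 3: 52
Marisol: 20

Zone 3: 1.2 / 2.3 × 100 = 52
Marisol: 14.4 / 72.3 × 100 = 20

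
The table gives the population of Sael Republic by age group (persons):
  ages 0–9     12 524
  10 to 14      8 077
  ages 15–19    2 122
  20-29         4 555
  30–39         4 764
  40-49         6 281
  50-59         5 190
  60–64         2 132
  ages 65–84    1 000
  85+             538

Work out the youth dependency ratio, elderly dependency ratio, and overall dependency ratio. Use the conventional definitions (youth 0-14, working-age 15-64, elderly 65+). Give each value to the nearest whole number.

Youth dependency ratio: 82
Old-age dependency ratio: 6
Total dependency ratio: 88

0–14: 12 524 + 8 077 = 20 601
15–64: 2 122 + 4 555 + 4 764 + 6 281 + 5 190 + 2 132 = 25 044
65+: 1 000 + 538 = 1 538
Youth dependency ratio = 20 601 / 25 044 × 100 = 82
Old-age dependency ratio = 1 538 / 25 044 × 100 = 6
Total dependency ratio = (20 601 + 1 538) / 25 044 × 100 = 22 139 / 25 044 × 100 = 88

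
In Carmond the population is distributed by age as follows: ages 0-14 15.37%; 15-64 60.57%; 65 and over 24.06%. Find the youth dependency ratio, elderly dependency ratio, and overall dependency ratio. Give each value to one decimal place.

Youth dependency ratio = 15.37 / 60.57 × 100 = 25.4
Old-age dependency ratio = 24.06 / 60.57 × 100 = 39.7
Total dependency ratio = (15.37 + 24.06) / 60.57 × 100 = 39.43 / 60.57 × 100 = 65.1

Youth dependency ratio: 25.4
Old-age dependency ratio: 39.7
Total dependency ratio: 65.1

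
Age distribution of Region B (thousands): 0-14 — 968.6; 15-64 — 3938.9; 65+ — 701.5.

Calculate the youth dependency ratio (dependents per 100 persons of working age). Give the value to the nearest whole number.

Youth dependency ratio = 968.6 / 3938.9 × 100 = 25

Youth dependency ratio: 25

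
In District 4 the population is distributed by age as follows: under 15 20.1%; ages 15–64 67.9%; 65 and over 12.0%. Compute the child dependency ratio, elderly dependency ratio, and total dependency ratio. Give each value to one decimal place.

Youth dependency ratio = 20.1 / 67.9 × 100 = 29.6
Old-age dependency ratio = 12.0 / 67.9 × 100 = 17.7
Total dependency ratio = (20.1 + 12.0) / 67.9 × 100 = 32.1 / 67.9 × 100 = 47.3

Youth dependency ratio: 29.6
Old-age dependency ratio: 17.7
Total dependency ratio: 47.3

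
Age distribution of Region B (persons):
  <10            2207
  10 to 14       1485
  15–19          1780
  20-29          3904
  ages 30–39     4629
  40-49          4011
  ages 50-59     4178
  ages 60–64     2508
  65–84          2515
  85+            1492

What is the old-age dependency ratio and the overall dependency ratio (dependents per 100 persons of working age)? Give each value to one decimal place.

0–14: 2207 + 1485 = 3692
15–64: 1780 + 3904 + 4629 + 4011 + 4178 + 2508 = 21010
65+: 2515 + 1492 = 4007
Old-age dependency ratio = 4007 / 21010 × 100 = 19.1
Total dependency ratio = (3692 + 4007) / 21010 × 100 = 7699 / 21010 × 100 = 36.6

Old-age dependency ratio: 19.1
Total dependency ratio: 36.6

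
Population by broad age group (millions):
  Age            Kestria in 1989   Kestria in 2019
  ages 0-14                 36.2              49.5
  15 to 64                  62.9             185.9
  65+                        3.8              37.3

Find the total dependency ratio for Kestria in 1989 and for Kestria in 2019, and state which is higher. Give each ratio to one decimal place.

Kestria in 1989: (36.2 + 3.8) / 62.9 × 100 = 40.0 / 62.9 × 100 = 63.6
Kestria in 2019: (49.5 + 37.3) / 185.9 × 100 = 86.8 / 185.9 × 100 = 46.7

Kestria in 1989: 63.6
Kestria in 2019: 46.7
Higher: Kestria in 1989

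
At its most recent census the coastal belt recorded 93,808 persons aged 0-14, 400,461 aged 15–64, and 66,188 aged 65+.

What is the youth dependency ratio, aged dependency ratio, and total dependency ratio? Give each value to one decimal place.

Youth dependency ratio = 93,808 / 400,461 × 100 = 23.4
Old-age dependency ratio = 66,188 / 400,461 × 100 = 16.5
Total dependency ratio = (93,808 + 66,188) / 400,461 × 100 = 159,996 / 400,461 × 100 = 40.0

Youth dependency ratio: 23.4
Old-age dependency ratio: 16.5
Total dependency ratio: 40.0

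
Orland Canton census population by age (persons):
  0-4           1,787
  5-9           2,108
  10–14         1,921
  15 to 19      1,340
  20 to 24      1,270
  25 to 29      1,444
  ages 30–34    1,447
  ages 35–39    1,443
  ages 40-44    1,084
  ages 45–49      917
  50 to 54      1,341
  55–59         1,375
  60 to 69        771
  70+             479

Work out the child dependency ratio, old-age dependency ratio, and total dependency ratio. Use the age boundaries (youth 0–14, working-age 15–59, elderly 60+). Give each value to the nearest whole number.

0–14: 1,787 + 2,108 + 1,921 = 5,816
15–59: 1,340 + 1,270 + 1,444 + 1,447 + 1,443 + 1,084 + 917 + 1,341 + 1,375 = 11,661
60+: 771 + 479 = 1,250
Youth dependency ratio = 5,816 / 11,661 × 100 = 50
Old-age dependency ratio = 1,250 / 11,661 × 100 = 11
Total dependency ratio = (5,816 + 1,250) / 11,661 × 100 = 7,066 / 11,661 × 100 = 61

Youth dependency ratio: 50
Old-age dependency ratio: 11
Total dependency ratio: 61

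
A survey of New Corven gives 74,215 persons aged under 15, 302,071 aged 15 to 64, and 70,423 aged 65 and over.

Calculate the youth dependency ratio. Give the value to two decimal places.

Youth dependency ratio = 74,215 / 302,071 × 100 = 24.57

Youth dependency ratio: 24.57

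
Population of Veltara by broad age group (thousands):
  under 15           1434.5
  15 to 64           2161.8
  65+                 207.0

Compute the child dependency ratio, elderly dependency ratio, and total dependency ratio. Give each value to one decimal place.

Youth dependency ratio = 1434.5 / 2161.8 × 100 = 66.4
Old-age dependency ratio = 207.0 / 2161.8 × 100 = 9.6
Total dependency ratio = (1434.5 + 207.0) / 2161.8 × 100 = 1641.5 / 2161.8 × 100 = 75.9

Youth dependency ratio: 66.4
Old-age dependency ratio: 9.6
Total dependency ratio: 75.9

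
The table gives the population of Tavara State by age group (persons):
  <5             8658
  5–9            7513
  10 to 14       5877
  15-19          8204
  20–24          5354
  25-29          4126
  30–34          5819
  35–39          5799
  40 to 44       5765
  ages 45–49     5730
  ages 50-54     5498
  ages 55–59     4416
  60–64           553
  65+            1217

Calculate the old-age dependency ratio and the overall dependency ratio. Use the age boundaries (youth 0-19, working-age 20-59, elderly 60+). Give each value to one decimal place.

Old-age dependency ratio: 4.2
Total dependency ratio: 75.3

0–19: 8658 + 7513 + 5877 + 8204 = 30252
20–59: 5354 + 4126 + 5819 + 5799 + 5765 + 5730 + 5498 + 4416 = 42507
60+: 553 + 1217 = 1770
Old-age dependency ratio = 1770 / 42507 × 100 = 4.2
Total dependency ratio = (30252 + 1770) / 42507 × 100 = 32022 / 42507 × 100 = 75.3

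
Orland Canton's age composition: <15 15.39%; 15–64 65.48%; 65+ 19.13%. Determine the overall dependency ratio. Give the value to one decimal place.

Total dependency ratio: 52.7

Total dependency ratio = (15.39 + 19.13) / 65.48 × 100 = 34.52 / 65.48 × 100 = 52.7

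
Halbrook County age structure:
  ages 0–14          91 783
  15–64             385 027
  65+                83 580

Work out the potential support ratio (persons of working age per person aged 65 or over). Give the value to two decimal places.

Potential support ratio = 385 027 / 83 580 = 4.61

Potential support ratio: 4.61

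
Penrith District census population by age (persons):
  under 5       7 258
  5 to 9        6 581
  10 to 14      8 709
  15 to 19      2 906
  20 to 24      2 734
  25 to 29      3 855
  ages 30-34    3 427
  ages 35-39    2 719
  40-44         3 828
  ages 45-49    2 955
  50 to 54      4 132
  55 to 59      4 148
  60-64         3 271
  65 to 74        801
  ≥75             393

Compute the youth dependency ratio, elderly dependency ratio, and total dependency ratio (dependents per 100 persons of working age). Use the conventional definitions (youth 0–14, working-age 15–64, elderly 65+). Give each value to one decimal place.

0–14: 7 258 + 6 581 + 8 709 = 22 548
15–64: 2 906 + 2 734 + 3 855 + 3 427 + 2 719 + 3 828 + 2 955 + 4 132 + 4 148 + 3 271 = 33 975
65+: 801 + 393 = 1 194
Youth dependency ratio = 22 548 / 33 975 × 100 = 66.4
Old-age dependency ratio = 1 194 / 33 975 × 100 = 3.5
Total dependency ratio = (22 548 + 1 194) / 33 975 × 100 = 23 742 / 33 975 × 100 = 69.9

Youth dependency ratio: 66.4
Old-age dependency ratio: 3.5
Total dependency ratio: 69.9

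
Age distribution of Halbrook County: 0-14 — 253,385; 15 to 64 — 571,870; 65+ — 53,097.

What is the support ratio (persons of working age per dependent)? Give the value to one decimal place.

Support ratio = 571,870 / (253,385 + 53,097) = 571,870 / 306,482 = 1.9

Support ratio: 1.9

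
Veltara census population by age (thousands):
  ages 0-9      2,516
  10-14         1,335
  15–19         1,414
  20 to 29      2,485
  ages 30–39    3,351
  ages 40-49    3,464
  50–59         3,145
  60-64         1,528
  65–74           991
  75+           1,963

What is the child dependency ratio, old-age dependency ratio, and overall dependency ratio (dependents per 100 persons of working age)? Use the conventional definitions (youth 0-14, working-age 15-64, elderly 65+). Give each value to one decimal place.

0–14: 2,516 + 1,335 = 3,851
15–64: 1,414 + 2,485 + 3,351 + 3,464 + 3,145 + 1,528 = 15,387
65+: 991 + 1,963 = 2,954
Youth dependency ratio = 3,851 / 15,387 × 100 = 25.0
Old-age dependency ratio = 2,954 / 15,387 × 100 = 19.2
Total dependency ratio = (3,851 + 2,954) / 15,387 × 100 = 6,805 / 15,387 × 100 = 44.2

Youth dependency ratio: 25.0
Old-age dependency ratio: 19.2
Total dependency ratio: 44.2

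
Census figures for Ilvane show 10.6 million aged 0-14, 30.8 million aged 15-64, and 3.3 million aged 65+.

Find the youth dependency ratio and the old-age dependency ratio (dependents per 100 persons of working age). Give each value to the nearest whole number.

Youth dependency ratio: 34
Old-age dependency ratio: 11

Youth dependency ratio = 10.6 / 30.8 × 100 = 34
Old-age dependency ratio = 3.3 / 30.8 × 100 = 11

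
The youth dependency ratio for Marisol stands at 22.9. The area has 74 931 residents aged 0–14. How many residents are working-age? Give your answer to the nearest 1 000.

Working-age: 327 000

Youth dependency ratio = youth / working-age × 100
22.9 = 74 931 / W × 100
⇒ 327 000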